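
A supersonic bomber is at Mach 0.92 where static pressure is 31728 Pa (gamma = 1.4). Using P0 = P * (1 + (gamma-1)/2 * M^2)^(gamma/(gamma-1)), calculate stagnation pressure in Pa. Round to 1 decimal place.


Step 1: (gamma-1)/2 * M^2 = 0.2 * 0.8464 = 0.16928
Step 2: 1 + 0.16928 = 1.16928
Step 3: Exponent gamma/(gamma-1) = 3.5
Step 4: P0 = 31728 * 1.16928^3.5 = 54847.6 Pa

54847.6


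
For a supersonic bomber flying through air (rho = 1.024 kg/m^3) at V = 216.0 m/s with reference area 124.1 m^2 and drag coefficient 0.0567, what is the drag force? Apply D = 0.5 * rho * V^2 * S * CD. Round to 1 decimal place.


Step 1: Dynamic pressure q = 0.5 * 1.024 * 216.0^2 = 23887.872 Pa
Step 2: Drag D = q * S * CD = 23887.872 * 124.1 * 0.0567
Step 3: D = 168086.3 N

168086.3


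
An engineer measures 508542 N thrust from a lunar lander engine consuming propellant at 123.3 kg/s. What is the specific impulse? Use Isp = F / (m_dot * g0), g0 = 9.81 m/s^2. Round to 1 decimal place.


Step 1: m_dot * g0 = 123.3 * 9.81 = 1209.57
Step 2: Isp = 508542 / 1209.57 = 420.4 s

420.4


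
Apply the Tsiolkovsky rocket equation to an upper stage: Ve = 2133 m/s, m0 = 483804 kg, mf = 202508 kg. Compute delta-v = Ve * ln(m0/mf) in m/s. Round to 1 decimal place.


Step 1: Mass ratio m0/mf = 483804 / 202508 = 2.389061
Step 2: ln(2.389061) = 0.8709
Step 3: delta-v = 2133 * 0.8709 = 1857.6 m/s

1857.6


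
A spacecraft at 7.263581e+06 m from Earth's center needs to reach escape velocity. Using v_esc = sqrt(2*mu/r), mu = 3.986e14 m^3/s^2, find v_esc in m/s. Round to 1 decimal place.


Step 1: 2*mu/r = 2 * 3.986e14 / 7.263581e+06 = 109753026.7784
Step 2: v_esc = sqrt(109753026.7784) = 10476.3 m/s

10476.3


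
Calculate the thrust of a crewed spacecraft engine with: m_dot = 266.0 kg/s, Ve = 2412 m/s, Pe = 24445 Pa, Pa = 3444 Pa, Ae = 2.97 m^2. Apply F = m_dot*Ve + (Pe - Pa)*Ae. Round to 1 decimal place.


Step 1: Momentum thrust = m_dot * Ve = 266.0 * 2412 = 641592.0 N
Step 2: Pressure thrust = (Pe - Pa) * Ae = (24445 - 3444) * 2.97 = 62372.97 N
Step 3: Total thrust F = 641592.0 + 62372.97 = 703965.0 N

703965.0


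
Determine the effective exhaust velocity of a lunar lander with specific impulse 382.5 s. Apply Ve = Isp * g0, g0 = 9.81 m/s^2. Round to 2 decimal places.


Step 1: Ve = Isp * g0 = 382.5 * 9.81
Step 2: Ve = 3752.33 m/s

3752.33


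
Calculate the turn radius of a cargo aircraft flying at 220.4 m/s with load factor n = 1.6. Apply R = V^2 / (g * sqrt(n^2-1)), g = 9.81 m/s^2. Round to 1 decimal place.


Step 1: V^2 = 220.4^2 = 48576.16
Step 2: n^2 - 1 = 1.6^2 - 1 = 1.56
Step 3: sqrt(1.56) = 1.249
Step 4: R = 48576.16 / (9.81 * 1.249) = 3964.5 m

3964.5


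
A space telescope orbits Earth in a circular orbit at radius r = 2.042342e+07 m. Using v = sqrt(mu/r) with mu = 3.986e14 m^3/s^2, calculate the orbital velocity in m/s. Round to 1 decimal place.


Step 1: mu / r = 3.986e14 / 2.042342e+07 = 19516809.6235
Step 2: v = sqrt(19516809.6235) = 4417.8 m/s

4417.8


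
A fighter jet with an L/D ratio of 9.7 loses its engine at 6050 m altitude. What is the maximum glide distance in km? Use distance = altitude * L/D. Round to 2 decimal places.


Step 1: Glide distance = altitude * L/D = 6050 * 9.7 = 58685.0 m
Step 2: Convert to km: 58685.0 / 1000 = 58.69 km

58.69


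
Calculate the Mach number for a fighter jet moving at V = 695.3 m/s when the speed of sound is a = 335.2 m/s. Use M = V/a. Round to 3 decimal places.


Step 1: M = V / a = 695.3 / 335.2
Step 2: M = 2.074

2.074


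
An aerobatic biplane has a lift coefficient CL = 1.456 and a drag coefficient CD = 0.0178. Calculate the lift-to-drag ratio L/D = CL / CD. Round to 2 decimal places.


Step 1: L/D = CL / CD = 1.456 / 0.0178
Step 2: L/D = 81.80

81.80


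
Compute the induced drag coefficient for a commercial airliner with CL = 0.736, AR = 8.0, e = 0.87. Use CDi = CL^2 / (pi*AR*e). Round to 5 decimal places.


Step 1: CL^2 = 0.736^2 = 0.541696
Step 2: pi * AR * e = 3.14159 * 8.0 * 0.87 = 21.865485
Step 3: CDi = 0.541696 / 21.865485 = 0.02477

0.02477


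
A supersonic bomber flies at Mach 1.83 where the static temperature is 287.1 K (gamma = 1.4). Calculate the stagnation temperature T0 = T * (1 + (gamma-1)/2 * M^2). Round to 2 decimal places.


Step 1: (gamma-1)/2 = 0.2
Step 2: M^2 = 3.3489
Step 3: 1 + 0.2 * 3.3489 = 1.66978
Step 4: T0 = 287.1 * 1.66978 = 479.39 K

479.39


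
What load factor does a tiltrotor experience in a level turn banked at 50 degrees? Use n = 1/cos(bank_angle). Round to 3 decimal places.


Step 1: Convert 50 degrees to radians = 0.872665
Step 2: cos(50 deg) = 0.642788
Step 3: n = 1 / 0.642788 = 1.556

1.556


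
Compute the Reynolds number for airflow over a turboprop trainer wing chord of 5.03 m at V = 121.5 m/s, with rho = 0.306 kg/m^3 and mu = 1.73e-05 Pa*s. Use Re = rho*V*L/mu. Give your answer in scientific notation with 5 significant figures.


Step 1: Numerator = rho * V * L = 0.306 * 121.5 * 5.03 = 187.01037
Step 2: Re = 187.01037 / 1.73e-05
Step 3: Re = 1.0810e+07

1.0810e+07


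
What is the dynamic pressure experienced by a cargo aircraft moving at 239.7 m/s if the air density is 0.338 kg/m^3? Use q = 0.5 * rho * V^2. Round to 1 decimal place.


Step 1: V^2 = 239.7^2 = 57456.09
Step 2: q = 0.5 * 0.338 * 57456.09
Step 3: q = 9710.1 Pa

9710.1


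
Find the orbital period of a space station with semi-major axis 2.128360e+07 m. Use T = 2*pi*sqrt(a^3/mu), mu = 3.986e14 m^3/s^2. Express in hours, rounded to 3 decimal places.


Step 1: a^3 / mu = 9.641293e+21 / 3.986e14 = 2.418789e+07
Step 2: sqrt(2.418789e+07) = 4918.1185 s
Step 3: T = 2*pi * 4918.1185 = 30901.45 s
Step 4: T in hours = 30901.45 / 3600 = 8.584 hours

8.584


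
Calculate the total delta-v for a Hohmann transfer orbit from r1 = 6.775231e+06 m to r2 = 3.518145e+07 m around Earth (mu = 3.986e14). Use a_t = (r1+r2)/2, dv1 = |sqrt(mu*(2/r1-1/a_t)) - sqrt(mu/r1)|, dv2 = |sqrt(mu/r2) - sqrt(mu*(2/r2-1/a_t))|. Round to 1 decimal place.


Step 1: Transfer semi-major axis a_t = (6.775231e+06 + 3.518145e+07) / 2 = 2.097834e+07 m
Step 2: v1 (circular at r1) = sqrt(mu/r1) = 7670.2 m/s
Step 3: v_t1 = sqrt(mu*(2/r1 - 1/a_t)) = 9932.94 m/s
Step 4: dv1 = |9932.94 - 7670.2| = 2262.74 m/s
Step 5: v2 (circular at r2) = 3365.98 m/s, v_t2 = 1912.88 m/s
Step 6: dv2 = |3365.98 - 1912.88| = 1453.1 m/s
Step 7: Total delta-v = 2262.74 + 1453.1 = 3715.8 m/s

3715.8


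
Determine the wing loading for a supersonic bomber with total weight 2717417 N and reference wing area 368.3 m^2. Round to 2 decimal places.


Step 1: Wing loading = W / S = 2717417 / 368.3
Step 2: Wing loading = 7378.27 N/m^2

7378.27


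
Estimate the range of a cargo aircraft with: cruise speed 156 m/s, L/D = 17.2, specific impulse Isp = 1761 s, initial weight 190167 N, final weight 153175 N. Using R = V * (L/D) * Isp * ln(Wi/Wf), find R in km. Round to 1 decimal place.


Step 1: Coefficient = V * (L/D) * Isp = 156 * 17.2 * 1761 = 4725115.2 m
Step 2: Wi/Wf = 190167 / 153175 = 1.241502
Step 3: ln(1.241502) = 0.216322
Step 4: R = 4725115.2 * 0.216322 = 1022144.4 m = 1022.1 km

1022.1


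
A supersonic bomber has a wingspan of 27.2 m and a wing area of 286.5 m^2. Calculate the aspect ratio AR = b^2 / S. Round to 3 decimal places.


Step 1: b^2 = 27.2^2 = 739.84
Step 2: AR = 739.84 / 286.5 = 2.582

2.582


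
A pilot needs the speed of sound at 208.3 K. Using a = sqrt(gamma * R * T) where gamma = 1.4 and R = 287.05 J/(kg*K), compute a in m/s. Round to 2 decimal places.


Step 1: gamma * R * T = 1.4 * 287.05 * 208.3 = 83709.521
Step 2: a = sqrt(83709.521) = 289.33 m/s

289.33


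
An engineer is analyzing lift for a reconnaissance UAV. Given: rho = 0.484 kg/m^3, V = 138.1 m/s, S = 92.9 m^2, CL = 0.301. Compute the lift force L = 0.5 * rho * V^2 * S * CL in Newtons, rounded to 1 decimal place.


Step 1: Calculate dynamic pressure q = 0.5 * 0.484 * 138.1^2 = 0.5 * 0.484 * 19071.61 = 4615.3296 Pa
Step 2: Multiply by wing area and lift coefficient: L = 4615.3296 * 92.9 * 0.301
Step 3: L = 428764.1217 * 0.301 = 129058.0 N

129058.0


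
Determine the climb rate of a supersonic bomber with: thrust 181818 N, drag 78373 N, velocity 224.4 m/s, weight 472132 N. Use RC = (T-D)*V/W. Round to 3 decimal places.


Step 1: Excess thrust = T - D = 181818 - 78373 = 103445 N
Step 2: Excess power = 103445 * 224.4 = 23213058.0 W
Step 3: RC = 23213058.0 / 472132 = 49.166 m/s

49.166


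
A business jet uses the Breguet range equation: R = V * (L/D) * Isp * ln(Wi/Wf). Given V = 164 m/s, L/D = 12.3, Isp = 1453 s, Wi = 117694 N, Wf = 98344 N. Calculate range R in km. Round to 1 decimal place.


Step 1: Coefficient = V * (L/D) * Isp = 164 * 12.3 * 1453 = 2930991.6 m
Step 2: Wi/Wf = 117694 / 98344 = 1.196758
Step 3: ln(1.196758) = 0.179616
Step 4: R = 2930991.6 * 0.179616 = 526454.5 m = 526.5 km

526.5


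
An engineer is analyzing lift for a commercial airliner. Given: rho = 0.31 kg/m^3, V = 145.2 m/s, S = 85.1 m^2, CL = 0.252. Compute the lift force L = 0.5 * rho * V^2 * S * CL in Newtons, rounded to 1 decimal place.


Step 1: Calculate dynamic pressure q = 0.5 * 0.31 * 145.2^2 = 0.5 * 0.31 * 21083.04 = 3267.8712 Pa
Step 2: Multiply by wing area and lift coefficient: L = 3267.8712 * 85.1 * 0.252
Step 3: L = 278095.8391 * 0.252 = 70080.2 N

70080.2


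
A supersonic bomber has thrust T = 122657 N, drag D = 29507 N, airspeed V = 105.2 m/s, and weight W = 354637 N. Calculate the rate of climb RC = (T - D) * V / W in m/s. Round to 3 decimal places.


Step 1: Excess thrust = T - D = 122657 - 29507 = 93150 N
Step 2: Excess power = 93150 * 105.2 = 9799380.0 W
Step 3: RC = 9799380.0 / 354637 = 27.632 m/s

27.632


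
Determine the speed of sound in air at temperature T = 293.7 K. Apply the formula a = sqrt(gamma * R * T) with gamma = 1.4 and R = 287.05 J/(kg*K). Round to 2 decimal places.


Step 1: gamma * R * T = 1.4 * 287.05 * 293.7 = 118029.219
Step 2: a = sqrt(118029.219) = 343.55 m/s

343.55


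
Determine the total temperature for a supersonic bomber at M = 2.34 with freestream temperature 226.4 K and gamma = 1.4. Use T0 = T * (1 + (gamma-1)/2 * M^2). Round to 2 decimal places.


Step 1: (gamma-1)/2 = 0.2
Step 2: M^2 = 5.4756
Step 3: 1 + 0.2 * 5.4756 = 2.09512
Step 4: T0 = 226.4 * 2.09512 = 474.34 K

474.34


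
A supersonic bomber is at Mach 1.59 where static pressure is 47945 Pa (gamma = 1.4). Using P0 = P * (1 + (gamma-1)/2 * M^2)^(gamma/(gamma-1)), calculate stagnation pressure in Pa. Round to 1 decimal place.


Step 1: (gamma-1)/2 * M^2 = 0.2 * 2.5281 = 0.50562
Step 2: 1 + 0.50562 = 1.50562
Step 3: Exponent gamma/(gamma-1) = 3.5
Step 4: P0 = 47945 * 1.50562^3.5 = 200792.3 Pa

200792.3


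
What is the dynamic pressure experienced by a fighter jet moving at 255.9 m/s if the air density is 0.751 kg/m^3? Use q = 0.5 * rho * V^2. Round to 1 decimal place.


Step 1: V^2 = 255.9^2 = 65484.81
Step 2: q = 0.5 * 0.751 * 65484.81
Step 3: q = 24589.5 Pa

24589.5


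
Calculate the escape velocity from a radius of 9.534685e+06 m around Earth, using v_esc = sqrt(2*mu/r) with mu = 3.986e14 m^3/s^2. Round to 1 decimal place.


Step 1: 2*mu/r = 2 * 3.986e14 / 9.534685e+06 = 83610523.0535
Step 2: v_esc = sqrt(83610523.0535) = 9143.9 m/s

9143.9


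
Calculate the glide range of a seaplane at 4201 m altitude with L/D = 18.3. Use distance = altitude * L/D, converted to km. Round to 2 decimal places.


Step 1: Glide distance = altitude * L/D = 4201 * 18.3 = 76878.3 m
Step 2: Convert to km: 76878.3 / 1000 = 76.88 km

76.88


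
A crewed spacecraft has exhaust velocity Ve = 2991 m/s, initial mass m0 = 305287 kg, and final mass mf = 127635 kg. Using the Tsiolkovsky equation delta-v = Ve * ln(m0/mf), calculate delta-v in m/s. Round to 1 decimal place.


Step 1: Mass ratio m0/mf = 305287 / 127635 = 2.391875
Step 2: ln(2.391875) = 0.872078
Step 3: delta-v = 2991 * 0.872078 = 2608.4 m/s

2608.4


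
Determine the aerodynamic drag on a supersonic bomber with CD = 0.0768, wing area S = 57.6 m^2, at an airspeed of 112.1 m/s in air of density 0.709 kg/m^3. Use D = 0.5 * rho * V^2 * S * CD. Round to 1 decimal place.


Step 1: Dynamic pressure q = 0.5 * 0.709 * 112.1^2 = 4454.7923 Pa
Step 2: Drag D = q * S * CD = 4454.7923 * 57.6 * 0.0768
Step 3: D = 19706.6 N

19706.6


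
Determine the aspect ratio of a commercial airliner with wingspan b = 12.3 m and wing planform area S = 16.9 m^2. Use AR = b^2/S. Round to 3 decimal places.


Step 1: b^2 = 12.3^2 = 151.29
Step 2: AR = 151.29 / 16.9 = 8.952

8.952


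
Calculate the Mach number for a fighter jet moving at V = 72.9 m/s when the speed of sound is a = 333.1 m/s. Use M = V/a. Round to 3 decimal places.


Step 1: M = V / a = 72.9 / 333.1
Step 2: M = 0.219

0.219


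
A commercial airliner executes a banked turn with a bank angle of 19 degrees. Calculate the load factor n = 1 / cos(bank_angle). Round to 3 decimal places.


Step 1: Convert 19 degrees to radians = 0.331613
Step 2: cos(19 deg) = 0.945519
Step 3: n = 1 / 0.945519 = 1.058

1.058


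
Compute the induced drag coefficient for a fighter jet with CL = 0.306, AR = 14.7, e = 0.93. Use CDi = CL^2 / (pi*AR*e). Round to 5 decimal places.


Step 1: CL^2 = 0.306^2 = 0.093636
Step 2: pi * AR * e = 3.14159 * 14.7 * 0.93 = 42.948713
Step 3: CDi = 0.093636 / 42.948713 = 0.00218

0.00218


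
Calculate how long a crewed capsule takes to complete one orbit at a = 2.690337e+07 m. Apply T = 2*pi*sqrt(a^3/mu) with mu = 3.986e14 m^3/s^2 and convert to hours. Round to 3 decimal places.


Step 1: a^3 / mu = 1.947243e+22 / 3.986e14 = 4.885205e+07
Step 2: sqrt(4.885205e+07) = 6989.4239 s
Step 3: T = 2*pi * 6989.4239 = 43915.85 s
Step 4: T in hours = 43915.85 / 3600 = 12.199 hours

12.199


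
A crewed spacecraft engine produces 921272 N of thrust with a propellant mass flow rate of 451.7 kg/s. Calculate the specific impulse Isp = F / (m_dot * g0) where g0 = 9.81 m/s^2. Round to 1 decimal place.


Step 1: m_dot * g0 = 451.7 * 9.81 = 4431.18
Step 2: Isp = 921272 / 4431.18 = 207.9 s

207.9


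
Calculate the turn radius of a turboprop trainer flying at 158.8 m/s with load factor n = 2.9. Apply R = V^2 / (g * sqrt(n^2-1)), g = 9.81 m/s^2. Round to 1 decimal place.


Step 1: V^2 = 158.8^2 = 25217.44
Step 2: n^2 - 1 = 2.9^2 - 1 = 7.41
Step 3: sqrt(7.41) = 2.722132
Step 4: R = 25217.44 / (9.81 * 2.722132) = 944.3 m

944.3


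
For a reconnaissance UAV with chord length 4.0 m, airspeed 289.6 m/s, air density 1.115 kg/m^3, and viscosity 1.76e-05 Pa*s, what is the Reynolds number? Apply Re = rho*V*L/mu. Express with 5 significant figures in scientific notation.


Step 1: Numerator = rho * V * L = 1.115 * 289.6 * 4.0 = 1291.616
Step 2: Re = 1291.616 / 1.76e-05
Step 3: Re = 7.3387e+07

7.3387e+07


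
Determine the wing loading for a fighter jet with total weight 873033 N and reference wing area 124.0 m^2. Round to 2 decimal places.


Step 1: Wing loading = W / S = 873033 / 124.0
Step 2: Wing loading = 7040.59 N/m^2

7040.59


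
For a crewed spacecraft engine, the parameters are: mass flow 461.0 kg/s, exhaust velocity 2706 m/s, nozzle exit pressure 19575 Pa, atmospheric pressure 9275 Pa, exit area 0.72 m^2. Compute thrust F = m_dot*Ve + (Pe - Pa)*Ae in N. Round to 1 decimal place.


Step 1: Momentum thrust = m_dot * Ve = 461.0 * 2706 = 1247466.0 N
Step 2: Pressure thrust = (Pe - Pa) * Ae = (19575 - 9275) * 0.72 = 7416.00 N
Step 3: Total thrust F = 1247466.0 + 7416.00 = 1254882.0 N

1254882.0


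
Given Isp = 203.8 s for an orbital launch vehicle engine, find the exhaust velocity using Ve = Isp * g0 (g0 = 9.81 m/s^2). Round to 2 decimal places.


Step 1: Ve = Isp * g0 = 203.8 * 9.81
Step 2: Ve = 1999.28 m/s

1999.28


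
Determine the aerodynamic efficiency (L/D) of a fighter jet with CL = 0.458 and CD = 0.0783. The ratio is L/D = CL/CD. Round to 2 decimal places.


Step 1: L/D = CL / CD = 0.458 / 0.0783
Step 2: L/D = 5.85

5.85


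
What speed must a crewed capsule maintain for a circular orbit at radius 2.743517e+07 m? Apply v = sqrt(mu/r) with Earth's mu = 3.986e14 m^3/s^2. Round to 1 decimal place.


Step 1: mu / r = 3.986e14 / 2.743517e+07 = 14528796.4317
Step 2: v = sqrt(14528796.4317) = 3811.7 m/s

3811.7


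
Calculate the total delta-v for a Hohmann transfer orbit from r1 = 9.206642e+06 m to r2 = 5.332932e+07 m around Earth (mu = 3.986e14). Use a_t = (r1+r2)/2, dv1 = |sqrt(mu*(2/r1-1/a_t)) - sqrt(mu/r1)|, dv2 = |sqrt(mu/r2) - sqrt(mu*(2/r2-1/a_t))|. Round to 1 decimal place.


Step 1: Transfer semi-major axis a_t = (9.206642e+06 + 5.332932e+07) / 2 = 3.126798e+07 m
Step 2: v1 (circular at r1) = sqrt(mu/r1) = 6579.88 m/s
Step 3: v_t1 = sqrt(mu*(2/r1 - 1/a_t)) = 8593.12 m/s
Step 4: dv1 = |8593.12 - 6579.88| = 2013.24 m/s
Step 5: v2 (circular at r2) = 2733.92 m/s, v_t2 = 1483.5 m/s
Step 6: dv2 = |2733.92 - 1483.5| = 1250.42 m/s
Step 7: Total delta-v = 2013.24 + 1250.42 = 3263.7 m/s

3263.7


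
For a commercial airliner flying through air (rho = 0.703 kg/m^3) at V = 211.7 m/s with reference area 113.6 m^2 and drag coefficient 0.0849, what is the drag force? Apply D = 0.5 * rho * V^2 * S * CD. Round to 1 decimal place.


Step 1: Dynamic pressure q = 0.5 * 0.703 * 211.7^2 = 15753.1368 Pa
Step 2: Drag D = q * S * CD = 15753.1368 * 113.6 * 0.0849
Step 3: D = 151933.3 N

151933.3


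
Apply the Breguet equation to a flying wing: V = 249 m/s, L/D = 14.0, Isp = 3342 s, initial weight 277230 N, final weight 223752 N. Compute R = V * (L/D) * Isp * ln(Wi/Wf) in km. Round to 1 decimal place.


Step 1: Coefficient = V * (L/D) * Isp = 249 * 14.0 * 3342 = 11650212.0 m
Step 2: Wi/Wf = 277230 / 223752 = 1.239006
Step 3: ln(1.239006) = 0.214309
Step 4: R = 11650212.0 * 0.214309 = 2496747.5 m = 2496.7 km

2496.7


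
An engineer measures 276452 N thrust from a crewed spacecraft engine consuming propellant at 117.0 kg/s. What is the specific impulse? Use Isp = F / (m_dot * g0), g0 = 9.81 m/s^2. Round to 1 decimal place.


Step 1: m_dot * g0 = 117.0 * 9.81 = 1147.77
Step 2: Isp = 276452 / 1147.77 = 240.9 s

240.9


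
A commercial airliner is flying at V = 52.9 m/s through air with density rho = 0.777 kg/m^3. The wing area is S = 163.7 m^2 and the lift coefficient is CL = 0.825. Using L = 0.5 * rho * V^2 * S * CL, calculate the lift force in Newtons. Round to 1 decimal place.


Step 1: Calculate dynamic pressure q = 0.5 * 0.777 * 52.9^2 = 0.5 * 0.777 * 2798.41 = 1087.1823 Pa
Step 2: Multiply by wing area and lift coefficient: L = 1087.1823 * 163.7 * 0.825
Step 3: L = 177971.7401 * 0.825 = 146826.7 N

146826.7


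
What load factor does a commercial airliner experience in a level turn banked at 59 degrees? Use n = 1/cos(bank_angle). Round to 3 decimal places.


Step 1: Convert 59 degrees to radians = 1.029744
Step 2: cos(59 deg) = 0.515038
Step 3: n = 1 / 0.515038 = 1.942

1.942


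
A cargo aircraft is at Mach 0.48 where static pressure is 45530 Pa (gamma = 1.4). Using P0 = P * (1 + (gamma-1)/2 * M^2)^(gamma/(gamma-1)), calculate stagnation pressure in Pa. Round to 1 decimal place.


Step 1: (gamma-1)/2 * M^2 = 0.2 * 0.2304 = 0.04608
Step 2: 1 + 0.04608 = 1.04608
Step 3: Exponent gamma/(gamma-1) = 3.5
Step 4: P0 = 45530 * 1.04608^3.5 = 53305.8 Pa

53305.8


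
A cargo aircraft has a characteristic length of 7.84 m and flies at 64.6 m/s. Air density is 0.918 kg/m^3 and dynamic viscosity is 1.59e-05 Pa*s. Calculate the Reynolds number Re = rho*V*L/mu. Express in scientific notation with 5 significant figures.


Step 1: Numerator = rho * V * L = 0.918 * 64.6 * 7.84 = 464.933952
Step 2: Re = 464.933952 / 1.59e-05
Step 3: Re = 2.9241e+07

2.9241e+07


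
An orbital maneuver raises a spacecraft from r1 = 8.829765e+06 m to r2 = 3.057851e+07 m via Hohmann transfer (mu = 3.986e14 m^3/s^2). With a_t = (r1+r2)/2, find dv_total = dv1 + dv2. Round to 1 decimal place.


Step 1: Transfer semi-major axis a_t = (8.829765e+06 + 3.057851e+07) / 2 = 1.970414e+07 m
Step 2: v1 (circular at r1) = sqrt(mu/r1) = 6718.84 m/s
Step 3: v_t1 = sqrt(mu*(2/r1 - 1/a_t)) = 8369.96 m/s
Step 4: dv1 = |8369.96 - 6718.84| = 1651.13 m/s
Step 5: v2 (circular at r2) = 3610.44 m/s, v_t2 = 2416.89 m/s
Step 6: dv2 = |3610.44 - 2416.89| = 1193.56 m/s
Step 7: Total delta-v = 1651.13 + 1193.56 = 2844.7 m/s

2844.7


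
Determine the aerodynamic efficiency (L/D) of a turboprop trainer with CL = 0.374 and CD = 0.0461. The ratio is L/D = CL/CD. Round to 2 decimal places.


Step 1: L/D = CL / CD = 0.374 / 0.0461
Step 2: L/D = 8.11

8.11


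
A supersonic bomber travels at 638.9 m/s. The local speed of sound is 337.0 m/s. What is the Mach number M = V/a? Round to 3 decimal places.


Step 1: M = V / a = 638.9 / 337.0
Step 2: M = 1.896

1.896


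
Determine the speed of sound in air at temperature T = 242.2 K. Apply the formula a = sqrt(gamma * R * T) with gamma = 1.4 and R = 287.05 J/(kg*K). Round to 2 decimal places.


Step 1: gamma * R * T = 1.4 * 287.05 * 242.2 = 97332.914
Step 2: a = sqrt(97332.914) = 311.98 m/s

311.98


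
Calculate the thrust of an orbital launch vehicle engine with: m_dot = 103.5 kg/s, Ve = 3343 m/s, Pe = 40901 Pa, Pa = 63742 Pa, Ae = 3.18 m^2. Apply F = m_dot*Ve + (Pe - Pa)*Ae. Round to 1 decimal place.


Step 1: Momentum thrust = m_dot * Ve = 103.5 * 3343 = 346000.5 N
Step 2: Pressure thrust = (Pe - Pa) * Ae = (40901 - 63742) * 3.18 = -72634.38 N
Step 3: Total thrust F = 346000.5 + -72634.38 = 273366.1 N

273366.1


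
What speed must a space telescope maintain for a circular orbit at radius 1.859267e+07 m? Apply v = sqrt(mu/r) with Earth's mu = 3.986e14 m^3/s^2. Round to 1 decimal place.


Step 1: mu / r = 3.986e14 / 1.859267e+07 = 21438556.1622
Step 2: v = sqrt(21438556.1622) = 4630.2 m/s

4630.2


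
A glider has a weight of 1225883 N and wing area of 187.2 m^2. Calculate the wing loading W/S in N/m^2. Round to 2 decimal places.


Step 1: Wing loading = W / S = 1225883 / 187.2
Step 2: Wing loading = 6548.52 N/m^2

6548.52


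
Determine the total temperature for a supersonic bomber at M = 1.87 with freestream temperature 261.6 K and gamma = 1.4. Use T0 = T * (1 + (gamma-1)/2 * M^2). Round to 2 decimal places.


Step 1: (gamma-1)/2 = 0.2
Step 2: M^2 = 3.4969
Step 3: 1 + 0.2 * 3.4969 = 1.69938
Step 4: T0 = 261.6 * 1.69938 = 444.56 K

444.56


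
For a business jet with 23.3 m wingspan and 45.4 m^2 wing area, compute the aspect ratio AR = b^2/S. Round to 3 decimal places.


Step 1: b^2 = 23.3^2 = 542.89
Step 2: AR = 542.89 / 45.4 = 11.958

11.958


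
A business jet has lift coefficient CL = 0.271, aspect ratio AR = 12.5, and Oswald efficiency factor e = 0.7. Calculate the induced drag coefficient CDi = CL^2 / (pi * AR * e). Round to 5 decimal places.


Step 1: CL^2 = 0.271^2 = 0.073441
Step 2: pi * AR * e = 3.14159 * 12.5 * 0.7 = 27.488936
Step 3: CDi = 0.073441 / 27.488936 = 0.00267

0.00267


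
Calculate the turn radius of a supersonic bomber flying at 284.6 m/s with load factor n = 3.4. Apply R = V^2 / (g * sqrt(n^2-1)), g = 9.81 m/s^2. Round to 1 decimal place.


Step 1: V^2 = 284.6^2 = 80997.16
Step 2: n^2 - 1 = 3.4^2 - 1 = 10.56
Step 3: sqrt(10.56) = 3.249615
Step 4: R = 80997.16 / (9.81 * 3.249615) = 2540.8 m

2540.8


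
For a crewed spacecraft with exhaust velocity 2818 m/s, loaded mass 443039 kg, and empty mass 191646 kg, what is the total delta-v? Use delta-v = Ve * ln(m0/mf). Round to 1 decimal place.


Step 1: Mass ratio m0/mf = 443039 / 191646 = 2.311757
Step 2: ln(2.311757) = 0.838008
Step 3: delta-v = 2818 * 0.838008 = 2361.5 m/s

2361.5


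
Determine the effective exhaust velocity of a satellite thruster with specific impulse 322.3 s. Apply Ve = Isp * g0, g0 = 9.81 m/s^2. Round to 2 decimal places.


Step 1: Ve = Isp * g0 = 322.3 * 9.81
Step 2: Ve = 3161.76 m/s

3161.76


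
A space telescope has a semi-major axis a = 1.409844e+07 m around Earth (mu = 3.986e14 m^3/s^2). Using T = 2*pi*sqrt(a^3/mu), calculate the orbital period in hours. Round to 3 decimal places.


Step 1: a^3 / mu = 2.802291e+21 / 3.986e14 = 7.030333e+06
Step 2: sqrt(7.030333e+06) = 2651.4775 s
Step 3: T = 2*pi * 2651.4775 = 16659.72 s
Step 4: T in hours = 16659.72 / 3600 = 4.628 hours

4.628


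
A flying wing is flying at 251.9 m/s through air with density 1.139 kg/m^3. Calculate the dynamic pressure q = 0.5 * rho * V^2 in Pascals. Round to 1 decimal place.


Step 1: V^2 = 251.9^2 = 63453.61
Step 2: q = 0.5 * 1.139 * 63453.61
Step 3: q = 36136.8 Pa

36136.8


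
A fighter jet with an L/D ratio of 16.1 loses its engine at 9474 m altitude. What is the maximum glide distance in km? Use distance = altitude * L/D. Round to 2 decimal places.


Step 1: Glide distance = altitude * L/D = 9474 * 16.1 = 152531.4 m
Step 2: Convert to km: 152531.4 / 1000 = 152.53 km

152.53


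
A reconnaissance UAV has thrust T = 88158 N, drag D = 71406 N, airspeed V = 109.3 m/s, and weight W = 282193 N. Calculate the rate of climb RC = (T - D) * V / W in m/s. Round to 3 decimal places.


Step 1: Excess thrust = T - D = 88158 - 71406 = 16752 N
Step 2: Excess power = 16752 * 109.3 = 1830993.6 W
Step 3: RC = 1830993.6 / 282193 = 6.488 m/s

6.488


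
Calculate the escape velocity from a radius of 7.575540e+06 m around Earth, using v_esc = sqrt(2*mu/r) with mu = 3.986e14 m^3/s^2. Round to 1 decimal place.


Step 1: 2*mu/r = 2 * 3.986e14 / 7.575540e+06 = 105233422.3039
Step 2: v_esc = sqrt(105233422.3039) = 10258.3 m/s

10258.3


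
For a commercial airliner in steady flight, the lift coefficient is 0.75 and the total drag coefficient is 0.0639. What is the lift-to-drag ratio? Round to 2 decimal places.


Step 1: L/D = CL / CD = 0.75 / 0.0639
Step 2: L/D = 11.74

11.74


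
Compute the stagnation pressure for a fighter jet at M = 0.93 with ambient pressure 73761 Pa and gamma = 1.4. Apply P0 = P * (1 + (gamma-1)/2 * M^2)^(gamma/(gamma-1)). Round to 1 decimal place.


Step 1: (gamma-1)/2 * M^2 = 0.2 * 0.8649 = 0.17298
Step 2: 1 + 0.17298 = 1.17298
Step 3: Exponent gamma/(gamma-1) = 3.5
Step 4: P0 = 73761 * 1.17298^3.5 = 128927.0 Pa

128927.0


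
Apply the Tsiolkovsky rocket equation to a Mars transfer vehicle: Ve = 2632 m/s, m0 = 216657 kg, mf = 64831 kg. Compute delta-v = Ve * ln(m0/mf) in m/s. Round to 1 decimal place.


Step 1: Mass ratio m0/mf = 216657 / 64831 = 3.341873
Step 2: ln(3.341873) = 1.206532
Step 3: delta-v = 2632 * 1.206532 = 3175.6 m/s

3175.6


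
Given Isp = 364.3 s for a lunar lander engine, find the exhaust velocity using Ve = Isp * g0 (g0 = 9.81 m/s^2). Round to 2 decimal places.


Step 1: Ve = Isp * g0 = 364.3 * 9.81
Step 2: Ve = 3573.78 m/s

3573.78


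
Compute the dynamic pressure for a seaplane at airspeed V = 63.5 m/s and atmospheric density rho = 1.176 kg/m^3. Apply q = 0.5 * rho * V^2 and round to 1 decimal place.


Step 1: V^2 = 63.5^2 = 4032.25
Step 2: q = 0.5 * 1.176 * 4032.25
Step 3: q = 2371.0 Pa

2371.0


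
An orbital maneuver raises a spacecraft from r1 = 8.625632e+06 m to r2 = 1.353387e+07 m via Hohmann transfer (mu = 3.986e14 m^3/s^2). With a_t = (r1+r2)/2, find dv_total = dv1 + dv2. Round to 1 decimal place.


Step 1: Transfer semi-major axis a_t = (8.625632e+06 + 1.353387e+07) / 2 = 1.107975e+07 m
Step 2: v1 (circular at r1) = sqrt(mu/r1) = 6797.88 m/s
Step 3: v_t1 = sqrt(mu*(2/r1 - 1/a_t)) = 7513.1 m/s
Step 4: dv1 = |7513.1 - 6797.88| = 715.23 m/s
Step 5: v2 (circular at r2) = 5426.97 m/s, v_t2 = 4788.37 m/s
Step 6: dv2 = |5426.97 - 4788.37| = 638.6 m/s
Step 7: Total delta-v = 715.23 + 638.6 = 1353.8 m/s

1353.8


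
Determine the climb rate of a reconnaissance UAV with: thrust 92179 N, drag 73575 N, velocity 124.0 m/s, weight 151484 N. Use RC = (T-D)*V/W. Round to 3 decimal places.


Step 1: Excess thrust = T - D = 92179 - 73575 = 18604 N
Step 2: Excess power = 18604 * 124.0 = 2306896.0 W
Step 3: RC = 2306896.0 / 151484 = 15.229 m/s

15.229


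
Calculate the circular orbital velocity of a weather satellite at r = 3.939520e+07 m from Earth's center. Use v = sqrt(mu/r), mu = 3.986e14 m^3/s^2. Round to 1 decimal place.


Step 1: mu / r = 3.986e14 / 3.939520e+07 = 10117983.9168
Step 2: v = sqrt(10117983.9168) = 3180.9 m/s

3180.9


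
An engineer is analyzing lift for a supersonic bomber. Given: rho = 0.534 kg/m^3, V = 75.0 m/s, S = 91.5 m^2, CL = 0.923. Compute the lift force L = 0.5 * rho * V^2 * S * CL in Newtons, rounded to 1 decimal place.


Step 1: Calculate dynamic pressure q = 0.5 * 0.534 * 75.0^2 = 0.5 * 0.534 * 5625.0 = 1501.875 Pa
Step 2: Multiply by wing area and lift coefficient: L = 1501.875 * 91.5 * 0.923
Step 3: L = 137421.5625 * 0.923 = 126840.1 N

126840.1


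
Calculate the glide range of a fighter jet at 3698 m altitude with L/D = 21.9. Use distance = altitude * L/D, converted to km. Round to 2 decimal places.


Step 1: Glide distance = altitude * L/D = 3698 * 21.9 = 80986.2 m
Step 2: Convert to km: 80986.2 / 1000 = 80.99 km

80.99


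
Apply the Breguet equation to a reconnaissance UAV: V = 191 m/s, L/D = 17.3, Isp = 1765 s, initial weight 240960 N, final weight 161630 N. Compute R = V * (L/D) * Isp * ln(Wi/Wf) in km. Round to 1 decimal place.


Step 1: Coefficient = V * (L/D) * Isp = 191 * 17.3 * 1765 = 5832089.5 m
Step 2: Wi/Wf = 240960 / 161630 = 1.490812
Step 3: ln(1.490812) = 0.399321
Step 4: R = 5832089.5 * 0.399321 = 2328876.8 m = 2328.9 km

2328.9


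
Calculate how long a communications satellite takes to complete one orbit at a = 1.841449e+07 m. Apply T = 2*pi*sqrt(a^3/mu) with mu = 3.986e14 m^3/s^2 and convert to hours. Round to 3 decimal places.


Step 1: a^3 / mu = 6.244233e+21 / 3.986e14 = 1.566541e+07
Step 2: sqrt(1.566541e+07) = 3957.9554 s
Step 3: T = 2*pi * 3957.9554 = 24868.57 s
Step 4: T in hours = 24868.57 / 3600 = 6.908 hours

6.908


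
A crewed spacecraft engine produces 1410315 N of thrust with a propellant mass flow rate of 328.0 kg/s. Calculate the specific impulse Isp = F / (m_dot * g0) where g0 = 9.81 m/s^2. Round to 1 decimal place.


Step 1: m_dot * g0 = 328.0 * 9.81 = 3217.68
Step 2: Isp = 1410315 / 3217.68 = 438.3 s

438.3


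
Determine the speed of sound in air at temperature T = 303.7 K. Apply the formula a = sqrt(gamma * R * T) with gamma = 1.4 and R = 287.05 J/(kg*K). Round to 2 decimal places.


Step 1: gamma * R * T = 1.4 * 287.05 * 303.7 = 122047.919
Step 2: a = sqrt(122047.919) = 349.35 m/s

349.35


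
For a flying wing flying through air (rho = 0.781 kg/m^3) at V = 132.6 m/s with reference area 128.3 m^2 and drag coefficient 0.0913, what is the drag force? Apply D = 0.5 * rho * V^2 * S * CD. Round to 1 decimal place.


Step 1: Dynamic pressure q = 0.5 * 0.781 * 132.6^2 = 6866.0678 Pa
Step 2: Drag D = q * S * CD = 6866.0678 * 128.3 * 0.0913
Step 3: D = 80427.7 N

80427.7


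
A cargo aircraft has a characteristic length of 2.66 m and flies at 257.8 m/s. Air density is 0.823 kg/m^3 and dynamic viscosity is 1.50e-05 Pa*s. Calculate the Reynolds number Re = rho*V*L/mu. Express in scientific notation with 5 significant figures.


Step 1: Numerator = rho * V * L = 0.823 * 257.8 * 2.66 = 564.370604
Step 2: Re = 564.370604 / 1.50e-05
Step 3: Re = 3.7625e+07

3.7625e+07


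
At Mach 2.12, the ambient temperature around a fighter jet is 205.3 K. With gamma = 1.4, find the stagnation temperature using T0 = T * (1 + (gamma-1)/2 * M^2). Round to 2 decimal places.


Step 1: (gamma-1)/2 = 0.2
Step 2: M^2 = 4.4944
Step 3: 1 + 0.2 * 4.4944 = 1.89888
Step 4: T0 = 205.3 * 1.89888 = 389.84 K

389.84


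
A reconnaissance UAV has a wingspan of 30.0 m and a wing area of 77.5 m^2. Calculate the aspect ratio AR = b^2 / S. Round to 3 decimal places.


Step 1: b^2 = 30.0^2 = 900.0
Step 2: AR = 900.0 / 77.5 = 11.613

11.613


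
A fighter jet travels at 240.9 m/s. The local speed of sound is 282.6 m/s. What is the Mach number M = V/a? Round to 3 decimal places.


Step 1: M = V / a = 240.9 / 282.6
Step 2: M = 0.852

0.852


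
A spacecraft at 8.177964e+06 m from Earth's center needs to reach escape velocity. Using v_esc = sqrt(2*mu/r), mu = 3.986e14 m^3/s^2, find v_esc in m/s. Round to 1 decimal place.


Step 1: 2*mu/r = 2 * 3.986e14 / 8.177964e+06 = 97481475.8294
Step 2: v_esc = sqrt(97481475.8294) = 9873.3 m/s

9873.3


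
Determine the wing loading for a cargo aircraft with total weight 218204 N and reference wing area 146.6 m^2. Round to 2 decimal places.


Step 1: Wing loading = W / S = 218204 / 146.6
Step 2: Wing loading = 1488.43 N/m^2

1488.43


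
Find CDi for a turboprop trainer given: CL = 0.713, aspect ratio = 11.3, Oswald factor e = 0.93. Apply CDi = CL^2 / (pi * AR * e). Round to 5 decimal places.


Step 1: CL^2 = 0.713^2 = 0.508369
Step 2: pi * AR * e = 3.14159 * 11.3 * 0.93 = 33.014997
Step 3: CDi = 0.508369 / 33.014997 = 0.01540

0.01540


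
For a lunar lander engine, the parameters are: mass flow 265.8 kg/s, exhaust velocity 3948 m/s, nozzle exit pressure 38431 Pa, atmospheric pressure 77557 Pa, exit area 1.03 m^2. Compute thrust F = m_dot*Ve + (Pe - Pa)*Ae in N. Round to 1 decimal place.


Step 1: Momentum thrust = m_dot * Ve = 265.8 * 3948 = 1049378.4 N
Step 2: Pressure thrust = (Pe - Pa) * Ae = (38431 - 77557) * 1.03 = -40299.78 N
Step 3: Total thrust F = 1049378.4 + -40299.78 = 1009078.6 N

1009078.6


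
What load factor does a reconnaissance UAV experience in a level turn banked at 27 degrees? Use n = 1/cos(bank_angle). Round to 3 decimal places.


Step 1: Convert 27 degrees to radians = 0.471239
Step 2: cos(27 deg) = 0.891007
Step 3: n = 1 / 0.891007 = 1.122

1.122


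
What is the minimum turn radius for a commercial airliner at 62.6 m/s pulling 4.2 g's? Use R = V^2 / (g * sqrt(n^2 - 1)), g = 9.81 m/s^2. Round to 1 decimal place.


Step 1: V^2 = 62.6^2 = 3918.76
Step 2: n^2 - 1 = 4.2^2 - 1 = 16.64
Step 3: sqrt(16.64) = 4.079216
Step 4: R = 3918.76 / (9.81 * 4.079216) = 97.9 m

97.9


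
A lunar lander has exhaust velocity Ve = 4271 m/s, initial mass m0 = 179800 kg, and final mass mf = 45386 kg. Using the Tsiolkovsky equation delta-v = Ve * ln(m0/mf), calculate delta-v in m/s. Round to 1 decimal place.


Step 1: Mass ratio m0/mf = 179800 / 45386 = 3.961574
Step 2: ln(3.961574) = 1.376641
Step 3: delta-v = 4271 * 1.376641 = 5879.6 m/s

5879.6


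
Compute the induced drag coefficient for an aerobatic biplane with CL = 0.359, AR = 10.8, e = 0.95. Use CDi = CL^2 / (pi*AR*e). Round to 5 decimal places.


Step 1: CL^2 = 0.359^2 = 0.128881
Step 2: pi * AR * e = 3.14159 * 10.8 * 0.95 = 32.232741
Step 3: CDi = 0.128881 / 32.232741 = 0.00400

0.00400


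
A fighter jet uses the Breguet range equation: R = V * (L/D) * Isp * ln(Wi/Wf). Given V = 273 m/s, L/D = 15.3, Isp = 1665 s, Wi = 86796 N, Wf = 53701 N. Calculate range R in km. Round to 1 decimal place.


Step 1: Coefficient = V * (L/D) * Isp = 273 * 15.3 * 1665 = 6954538.5 m
Step 2: Wi/Wf = 86796 / 53701 = 1.616283
Step 3: ln(1.616283) = 0.480129
Step 4: R = 6954538.5 * 0.480129 = 3339075.0 m = 3339.1 km

3339.1


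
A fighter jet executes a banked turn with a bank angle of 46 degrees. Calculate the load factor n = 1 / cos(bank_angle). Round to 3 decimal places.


Step 1: Convert 46 degrees to radians = 0.802851
Step 2: cos(46 deg) = 0.694658
Step 3: n = 1 / 0.694658 = 1.440

1.440


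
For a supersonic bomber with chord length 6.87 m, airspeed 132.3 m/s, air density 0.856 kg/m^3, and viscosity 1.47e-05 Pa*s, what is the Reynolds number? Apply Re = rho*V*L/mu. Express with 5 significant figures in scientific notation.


Step 1: Numerator = rho * V * L = 0.856 * 132.3 * 6.87 = 778.019256
Step 2: Re = 778.019256 / 1.47e-05
Step 3: Re = 5.2926e+07

5.2926e+07


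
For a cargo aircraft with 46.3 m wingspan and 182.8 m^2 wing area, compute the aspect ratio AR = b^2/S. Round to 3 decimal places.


Step 1: b^2 = 46.3^2 = 2143.69
Step 2: AR = 2143.69 / 182.8 = 11.727

11.727


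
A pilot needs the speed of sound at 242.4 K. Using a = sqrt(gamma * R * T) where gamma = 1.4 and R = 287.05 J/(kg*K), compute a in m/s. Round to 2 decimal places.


Step 1: gamma * R * T = 1.4 * 287.05 * 242.4 = 97413.288
Step 2: a = sqrt(97413.288) = 312.11 m/s

312.11


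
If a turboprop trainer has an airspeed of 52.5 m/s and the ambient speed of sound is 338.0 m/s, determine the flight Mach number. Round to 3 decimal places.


Step 1: M = V / a = 52.5 / 338.0
Step 2: M = 0.155

0.155


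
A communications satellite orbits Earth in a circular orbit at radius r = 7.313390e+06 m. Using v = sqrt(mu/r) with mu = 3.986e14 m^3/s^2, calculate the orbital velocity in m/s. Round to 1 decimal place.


Step 1: mu / r = 3.986e14 / 7.313390e+06 = 54502768.2101
Step 2: v = sqrt(54502768.2101) = 7382.6 m/s

7382.6


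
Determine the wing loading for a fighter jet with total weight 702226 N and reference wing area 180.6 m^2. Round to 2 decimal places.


Step 1: Wing loading = W / S = 702226 / 180.6
Step 2: Wing loading = 3888.29 N/m^2

3888.29


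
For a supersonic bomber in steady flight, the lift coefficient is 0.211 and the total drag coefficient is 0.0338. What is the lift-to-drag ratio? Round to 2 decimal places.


Step 1: L/D = CL / CD = 0.211 / 0.0338
Step 2: L/D = 6.24

6.24


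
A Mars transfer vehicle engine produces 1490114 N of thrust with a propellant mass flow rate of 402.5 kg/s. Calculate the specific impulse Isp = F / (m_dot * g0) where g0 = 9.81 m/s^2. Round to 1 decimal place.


Step 1: m_dot * g0 = 402.5 * 9.81 = 3948.53
Step 2: Isp = 1490114 / 3948.53 = 377.4 s

377.4


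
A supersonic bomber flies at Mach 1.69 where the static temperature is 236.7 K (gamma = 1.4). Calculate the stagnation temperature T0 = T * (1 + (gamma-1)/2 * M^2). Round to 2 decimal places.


Step 1: (gamma-1)/2 = 0.2
Step 2: M^2 = 2.8561
Step 3: 1 + 0.2 * 2.8561 = 1.57122
Step 4: T0 = 236.7 * 1.57122 = 371.91 K

371.91


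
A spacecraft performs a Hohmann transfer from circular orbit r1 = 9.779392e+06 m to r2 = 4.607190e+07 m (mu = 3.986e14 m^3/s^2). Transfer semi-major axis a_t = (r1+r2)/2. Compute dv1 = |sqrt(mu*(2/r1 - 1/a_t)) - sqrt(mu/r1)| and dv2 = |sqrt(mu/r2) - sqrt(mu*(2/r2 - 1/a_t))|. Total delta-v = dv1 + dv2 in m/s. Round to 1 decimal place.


Step 1: Transfer semi-major axis a_t = (9.779392e+06 + 4.607190e+07) / 2 = 2.792565e+07 m
Step 2: v1 (circular at r1) = sqrt(mu/r1) = 6384.29 m/s
Step 3: v_t1 = sqrt(mu*(2/r1 - 1/a_t)) = 8200.29 m/s
Step 4: dv1 = |8200.29 - 6384.29| = 1816.0 m/s
Step 5: v2 (circular at r2) = 2941.38 m/s, v_t2 = 1740.62 m/s
Step 6: dv2 = |2941.38 - 1740.62| = 1200.75 m/s
Step 7: Total delta-v = 1816.0 + 1200.75 = 3016.8 m/s

3016.8


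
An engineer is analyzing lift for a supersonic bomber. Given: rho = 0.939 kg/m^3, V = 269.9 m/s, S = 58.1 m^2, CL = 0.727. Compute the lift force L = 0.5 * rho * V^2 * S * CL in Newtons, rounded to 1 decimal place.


Step 1: Calculate dynamic pressure q = 0.5 * 0.939 * 269.9^2 = 0.5 * 0.939 * 72846.01 = 34201.2017 Pa
Step 2: Multiply by wing area and lift coefficient: L = 34201.2017 * 58.1 * 0.727
Step 3: L = 1987089.8185 * 0.727 = 1444614.3 N

1444614.3


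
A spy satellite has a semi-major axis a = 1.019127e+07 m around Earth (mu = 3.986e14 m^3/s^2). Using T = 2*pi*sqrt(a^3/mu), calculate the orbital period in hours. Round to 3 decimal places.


Step 1: a^3 / mu = 1.058486e+21 / 3.986e14 = 2.655508e+06
Step 2: sqrt(2.655508e+06) = 1629.573 s
Step 3: T = 2*pi * 1629.573 = 10238.91 s
Step 4: T in hours = 10238.91 / 3600 = 2.844 hours

2.844


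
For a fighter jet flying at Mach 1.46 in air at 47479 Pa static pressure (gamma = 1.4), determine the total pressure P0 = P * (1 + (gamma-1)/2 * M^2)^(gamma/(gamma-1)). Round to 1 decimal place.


Step 1: (gamma-1)/2 * M^2 = 0.2 * 2.1316 = 0.42632
Step 2: 1 + 0.42632 = 1.42632
Step 3: Exponent gamma/(gamma-1) = 3.5
Step 4: P0 = 47479 * 1.42632^3.5 = 164536.0 Pa

164536.0


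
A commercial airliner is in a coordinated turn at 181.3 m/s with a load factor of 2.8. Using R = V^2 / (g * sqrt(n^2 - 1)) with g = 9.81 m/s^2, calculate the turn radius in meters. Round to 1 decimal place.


Step 1: V^2 = 181.3^2 = 32869.69
Step 2: n^2 - 1 = 2.8^2 - 1 = 6.84
Step 3: sqrt(6.84) = 2.615339
Step 4: R = 32869.69 / (9.81 * 2.615339) = 1281.1 m

1281.1
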